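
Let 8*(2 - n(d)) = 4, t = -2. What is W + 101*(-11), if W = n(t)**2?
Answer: -4435/4 ≈ -1108.8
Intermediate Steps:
n(d) = 3/2 (n(d) = 2 - 1/8*4 = 2 - 1/2 = 3/2)
W = 9/4 (W = (3/2)**2 = 9/4 ≈ 2.2500)
W + 101*(-11) = 9/4 + 101*(-11) = 9/4 - 1111 = -4435/4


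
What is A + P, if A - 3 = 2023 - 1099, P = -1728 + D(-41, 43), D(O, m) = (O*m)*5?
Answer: -9616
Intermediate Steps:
D(O, m) = 5*O*m
P = -10543 (P = -1728 + 5*(-41)*43 = -1728 - 8815 = -10543)
A = 927 (A = 3 + (2023 - 1099) = 3 + 924 = 927)
A + P = 927 - 10543 = -9616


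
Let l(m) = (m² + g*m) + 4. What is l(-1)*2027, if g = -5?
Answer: 20270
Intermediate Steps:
l(m) = 4 + m² - 5*m (l(m) = (m² - 5*m) + 4 = 4 + m² - 5*m)
l(-1)*2027 = (4 + (-1)² - 5*(-1))*2027 = (4 + 1 + 5)*2027 = 10*2027 = 20270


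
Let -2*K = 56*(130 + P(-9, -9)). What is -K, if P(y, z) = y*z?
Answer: 5908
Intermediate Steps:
K = -5908 (K = -28*(130 - 9*(-9)) = -28*(130 + 81) = -28*211 = -½*11816 = -5908)
-K = -1*(-5908) = 5908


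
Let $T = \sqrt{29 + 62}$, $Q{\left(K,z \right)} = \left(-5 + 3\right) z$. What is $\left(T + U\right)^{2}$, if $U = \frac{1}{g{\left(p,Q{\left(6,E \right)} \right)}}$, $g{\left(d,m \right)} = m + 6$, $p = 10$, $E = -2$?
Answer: $\frac{9101}{100} + \frac{\sqrt{91}}{5} \approx 92.918$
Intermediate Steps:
$Q{\left(K,z \right)} = - 2 z$
$g{\left(d,m \right)} = 6 + m$
$T = \sqrt{91} \approx 9.5394$
$U = \frac{1}{10}$ ($U = \frac{1}{6 - -4} = \frac{1}{6 + 4} = \frac{1}{10} \approx 0.1$)
$\left(T + U\right)^{2} = \left(\sqrt{91} + \frac{1}{10}\right)^{2} = \left(\frac{1}{10} + \sqrt{91}\right)^{2}$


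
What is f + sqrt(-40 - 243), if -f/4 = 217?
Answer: -868 + I*sqrt(283) ≈ -868.0 + 16.823*I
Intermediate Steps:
f = -868 (f = -4*217 = -868)
f + sqrt(-40 - 243) = -868 + sqrt(-40 - 243) = -868 + sqrt(-283) = -868 + I*sqrt(283)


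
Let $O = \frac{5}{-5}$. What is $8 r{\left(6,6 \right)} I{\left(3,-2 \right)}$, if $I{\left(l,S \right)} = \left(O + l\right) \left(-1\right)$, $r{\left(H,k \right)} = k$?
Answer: $-96$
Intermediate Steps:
$O = -1$ ($O = 5 \left(- \frac{1}{5}\right) = -1$)
$I{\left(l,S \right)} = 1 - l$ ($I{\left(l,S \right)} = \left(-1 + l\right) \left(-1\right) = 1 - l$)
$8 r{\left(6,6 \right)} I{\left(3,-2 \right)} = 8 \cdot 6 \left(1 - 3\right) = 48 \left(1 - 3\right) = 48 \left(-2\right) = -96$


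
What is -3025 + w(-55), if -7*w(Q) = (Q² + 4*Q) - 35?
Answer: -23945/7 ≈ -3420.7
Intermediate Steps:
w(Q) = 5 - 4*Q/7 - Q²/7 (w(Q) = -((Q² + 4*Q) - 35)/7 = -(-35 + Q² + 4*Q)/7 = 5 - 4*Q/7 - Q²/7)
-3025 + w(-55) = -3025 + (5 - 4/7*(-55) - ⅐*(-55)²) = -3025 + (5 + 220/7 - ⅐*3025) = -3025 + (5 + 220/7 - 3025/7) = -3025 - 2770/7 = -23945/7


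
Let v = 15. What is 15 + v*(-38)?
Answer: -555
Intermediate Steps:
15 + v*(-38) = 15 + 15*(-38) = 15 - 570 = -555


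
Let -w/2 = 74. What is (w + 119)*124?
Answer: -3596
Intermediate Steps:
w = -148 (w = -2*74 = -148)
(w + 119)*124 = (-148 + 119)*124 = -29*124 = -3596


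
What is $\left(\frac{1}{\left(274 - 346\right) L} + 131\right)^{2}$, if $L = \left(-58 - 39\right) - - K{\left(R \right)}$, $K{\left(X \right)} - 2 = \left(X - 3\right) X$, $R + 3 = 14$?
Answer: $\frac{4359300625}{254016} \approx 17162.0$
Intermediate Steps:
$R = 11$ ($R = -3 + 14 = 11$)
$K{\left(X \right)} = 2 + X \left(-3 + X\right)$ ($K{\left(X \right)} = 2 + \left(X - 3\right) X = 2 + \left(-3 + X\right) X = 2 + X \left(-3 + X\right)$)
$L = -7$ ($L = \left(-58 - 39\right) - - (2 + 11^{2} - 33) = -97 - - (2 + 121 - 33) = -97 - \left(-1\right) 90 = -97 - -90 = -97 + 90 = -7$)
$\left(\frac{1}{\left(274 - 346\right) L} + 131\right)^{2} = \left(\frac{1}{\left(274 - 346\right) \left(-7\right)} + 131\right)^{2} = \left(\frac{1}{-72} \left(- \frac{1}{7}\right) + 131\right)^{2} = \left(\left(- \frac{1}{72}\right) \left(- \frac{1}{7}\right) + 131\right)^{2} = \left(\frac{1}{504} + 131\right)^{2} = \left(\frac{66025}{504}\right)^{2} = \frac{4359300625}{254016}$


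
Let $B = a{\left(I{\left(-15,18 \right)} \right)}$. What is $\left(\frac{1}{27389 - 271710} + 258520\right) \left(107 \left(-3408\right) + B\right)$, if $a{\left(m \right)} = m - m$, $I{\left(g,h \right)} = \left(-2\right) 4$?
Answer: $- \frac{23032353013902864}{244321} \approx -9.4271 \cdot 10^{10}$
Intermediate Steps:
$I{\left(g,h \right)} = -8$
$a{\left(m \right)} = 0$
$B = 0$
$\left(\frac{1}{27389 - 271710} + 258520\right) \left(107 \left(-3408\right) + B\right) = \left(\frac{1}{27389 - 271710} + 258520\right) \left(107 \left(-3408\right) + 0\right) = \left(\frac{1}{-244321} + 258520\right) \left(-364656 + 0\right) = \left(- \frac{1}{244321} + 258520\right) \left(-364656\right) = \frac{63161864919}{244321} \left(-364656\right) = - \frac{23032353013902864}{244321}$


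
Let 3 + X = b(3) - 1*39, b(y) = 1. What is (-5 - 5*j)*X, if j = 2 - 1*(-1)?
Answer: 820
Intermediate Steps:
j = 3 (j = 2 + 1 = 3)
X = -41 (X = -3 + (1 - 1*39) = -3 + (1 - 39) = -3 - 38 = -41)
(-5 - 5*j)*X = (-5 - 5*3)*(-41) = (-5 - 15)*(-41) = -20*(-41) = 820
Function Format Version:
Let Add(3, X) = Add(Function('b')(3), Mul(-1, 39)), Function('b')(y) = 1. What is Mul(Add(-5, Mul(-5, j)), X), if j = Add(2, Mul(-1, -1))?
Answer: 820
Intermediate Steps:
j = 3 (j = Add(2, 1) = 3)
X = -41 (X = Add(-3, Add(1, Mul(-1, 39))) = Add(-3, Add(1, -39)) = Add(-3, -38) = -41)
Mul(Add(-5, Mul(-5, j)), X) = Mul(Add(-5, Mul(-5, 3)), -41) = Mul(Add(-5, -15), -41) = Mul(-20, -41) = 820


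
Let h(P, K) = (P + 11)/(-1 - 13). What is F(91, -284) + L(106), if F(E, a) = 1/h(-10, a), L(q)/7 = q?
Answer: 728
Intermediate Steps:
L(q) = 7*q
h(P, K) = -11/14 - P/14 (h(P, K) = (11 + P)/(-14) = (11 + P)*(-1/14) = -11/14 - P/14)
F(E, a) = -14 (F(E, a) = 1/(-11/14 - 1/14*(-10)) = 1/(-11/14 + 5/7) = 1/(-1/14) = -14)
F(91, -284) + L(106) = -14 + 7*106 = -14 + 742 = 728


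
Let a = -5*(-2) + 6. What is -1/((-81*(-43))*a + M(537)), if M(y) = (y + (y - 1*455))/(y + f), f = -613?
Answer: -76/4234709 ≈ -1.7947e-5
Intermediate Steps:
a = 16 (a = 10 + 6 = 16)
M(y) = (-455 + 2*y)/(-613 + y) (M(y) = (y + (y - 1*455))/(y - 613) = (y + (y - 455))/(-613 + y) = (y + (-455 + y))/(-613 + y) = (-455 + 2*y)/(-613 + y))
-1/((-81*(-43))*a + M(537)) = -1/(-81*(-43)*16 + (-455 + 2*537)/(-613 + 537)) = -1/(3483*16 + (-455 + 1074)/(-76)) = -1/(55728 - 1/76*619) = -1/(55728 - 619/76) = -1/4234709/76 = -1*76/4234709 = -76/4234709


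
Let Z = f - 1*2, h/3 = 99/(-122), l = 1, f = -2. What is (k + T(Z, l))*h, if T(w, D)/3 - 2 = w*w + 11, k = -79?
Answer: -1188/61 ≈ -19.475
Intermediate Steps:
h = -297/122 (h = 3*(99/(-122)) = 3*(99*(-1/122)) = 3*(-99/122) = -297/122 ≈ -2.4344)
Z = -4 (Z = -2 - 1*2 = -2 - 2 = -4)
T(w, D) = 39 + 3*w² (T(w, D) = 6 + 3*(w*w + 11) = 6 + 3*(w² + 11) = 6 + 3*(11 + w²) = 6 + (33 + 3*w²) = 39 + 3*w²)
(k + T(Z, l))*h = (-79 + (39 + 3*(-4)²))*(-297/122) = (-79 + (39 + 3*16))*(-297/122) = (-79 + (39 + 48))*(-297/122) = (-79 + 87)*(-297/122) = 8*(-297/122) = -1188/61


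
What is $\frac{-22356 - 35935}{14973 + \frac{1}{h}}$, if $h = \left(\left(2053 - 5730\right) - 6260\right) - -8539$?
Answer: $- \frac{81490818}{20932253} \approx -3.8931$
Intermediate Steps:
$h = -1398$ ($h = \left(-3677 - 6260\right) + 8539 = -9937 + 8539 = -1398$)
$\frac{-22356 - 35935}{14973 + \frac{1}{h}} = \frac{-22356 - 35935}{14973 + \frac{1}{-1398}} = - \frac{58291}{14973 - \frac{1}{1398}} = - \frac{58291}{\frac{20932253}{1398}} = \left(-58291\right) \frac{1398}{20932253} = - \frac{81490818}{20932253}$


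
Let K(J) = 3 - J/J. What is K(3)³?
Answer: 8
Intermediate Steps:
K(J) = 2 (K(J) = 3 - 1*1 = 3 - 1 = 2)
K(3)³ = 2³ = 8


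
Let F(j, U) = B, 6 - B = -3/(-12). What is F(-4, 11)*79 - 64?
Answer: 1561/4 ≈ 390.25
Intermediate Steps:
B = 23/4 (B = 6 - (-3)/(-12) = 6 - (-3)*(-1)/12 = 6 - 1*¼ = 6 - ¼ = 23/4 ≈ 5.7500)
F(j, U) = 23/4
F(-4, 11)*79 - 64 = (23/4)*79 - 64 = 1817/4 - 64 = 1561/4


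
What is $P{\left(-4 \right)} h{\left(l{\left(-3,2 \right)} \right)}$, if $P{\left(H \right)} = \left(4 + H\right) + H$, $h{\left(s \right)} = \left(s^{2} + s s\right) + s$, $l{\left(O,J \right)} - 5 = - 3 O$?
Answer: $-1624$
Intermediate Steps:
$l{\left(O,J \right)} = 5 - 3 O$
$h{\left(s \right)} = s + 2 s^{2}$ ($h{\left(s \right)} = \left(s^{2} + s^{2}\right) + s = 2 s^{2} + s = s + 2 s^{2}$)
$P{\left(H \right)} = 4 + 2 H$
$P{\left(-4 \right)} h{\left(l{\left(-3,2 \right)} \right)} = \left(4 + 2 \left(-4\right)\right) \left(5 - -9\right) \left(1 + 2 \left(5 - -9\right)\right) = \left(4 - 8\right) \left(5 + 9\right) \left(1 + 2 \left(5 + 9\right)\right) = - 4 \cdot 14 \left(1 + 2 \cdot 14\right) = - 4 \cdot 14 \left(1 + 28\right) = - 4 \cdot 14 \cdot 29 = \left(-4\right) 406 = -1624$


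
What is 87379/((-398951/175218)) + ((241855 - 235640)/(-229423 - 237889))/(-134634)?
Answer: -963268749931065032111/25100434551285408 ≈ -38377.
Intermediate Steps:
87379/((-398951/175218)) + ((241855 - 235640)/(-229423 - 237889))/(-134634) = 87379/((-398951*1/175218)) + (6215/(-467312))*(-1/134634) = 87379/(-398951/175218) + (6215*(-1/467312))*(-1/134634) = 87379*(-175218/398951) - 6215/467312*(-1/134634) = -15310373622/398951 + 6215/62916083808 = -963268749931065032111/25100434551285408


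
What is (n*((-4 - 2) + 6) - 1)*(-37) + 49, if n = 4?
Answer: 86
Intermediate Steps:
(n*((-4 - 2) + 6) - 1)*(-37) + 49 = (4*((-4 - 2) + 6) - 1)*(-37) + 49 = (4*(-6 + 6) - 1)*(-37) + 49 = (4*0 - 1)*(-37) + 49 = (0 - 1)*(-37) + 49 = -1*(-37) + 49 = 37 + 49 = 86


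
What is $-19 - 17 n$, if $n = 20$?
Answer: $-359$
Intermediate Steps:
$-19 - 17 n = -19 - 340 = -359$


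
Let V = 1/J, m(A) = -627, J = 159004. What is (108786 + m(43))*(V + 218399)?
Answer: 3755963460496923/159004 ≈ 2.3622e+10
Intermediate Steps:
V = 1/159004 ≈ 6.2891e-6
(108786 + m(43))*(V + 218399) = (108786 - 627)*(1/159004 + 218399) = 108159*(34726314597/159004) = 3755963460496923/159004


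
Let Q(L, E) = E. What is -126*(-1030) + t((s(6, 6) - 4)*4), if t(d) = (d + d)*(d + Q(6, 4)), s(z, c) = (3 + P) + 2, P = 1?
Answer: 129972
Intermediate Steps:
s(z, c) = 6 (s(z, c) = (3 + 1) + 2 = 4 + 2 = 6)
t(d) = 2*d*(4 + d) (t(d) = (d + d)*(d + 4) = (2*d)*(4 + d) = 2*d*(4 + d))
-126*(-1030) + t((s(6, 6) - 4)*4) = -126*(-1030) + 2*((6 - 4)*4)*(4 + (6 - 4)*4) = 129780 + 2*(2*4)*(4 + 2*4) = 129780 + 2*8*(4 + 8) = 129780 + 2*8*12 = 129780 + 192 = 129972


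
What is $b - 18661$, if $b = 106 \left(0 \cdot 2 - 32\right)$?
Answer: $-22053$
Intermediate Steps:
$b = -3392$ ($b = 106 \left(0 - 32\right) = 106 \left(-32\right) = -3392$)
$b - 18661 = -3392 - 18661 = -22053$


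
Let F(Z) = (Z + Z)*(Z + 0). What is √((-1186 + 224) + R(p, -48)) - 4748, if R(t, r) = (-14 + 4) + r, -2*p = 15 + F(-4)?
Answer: -4748 + 2*I*√255 ≈ -4748.0 + 31.937*I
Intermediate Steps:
F(Z) = 2*Z² (F(Z) = (2*Z)*Z = 2*Z²)
p = -47/2 (p = -(15 + 2*(-4)²)/2 = -(15 + 2*16)/2 = -(15 + 32)/2 = -½*47 = -47/2 ≈ -23.500)
R(t, r) = -10 + r
√((-1186 + 224) + R(p, -48)) - 4748 = √((-1186 + 224) + (-10 - 48)) - 4748 = √(-962 - 58) - 4748 = √(-1020) - 4748 = 2*I*√255 - 4748 = -4748 + 2*I*√255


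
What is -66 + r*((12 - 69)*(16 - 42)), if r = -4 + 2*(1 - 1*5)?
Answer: -17850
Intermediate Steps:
r = -12 (r = -4 + 2*(1 - 5) = -4 + 2*(-4) = -4 - 8 = -12)
-66 + r*((12 - 69)*(16 - 42)) = -66 - 12*(12 - 69)*(16 - 42) = -66 - (-684)*(-26) = -66 - 12*1482 = -66 - 17784 = -17850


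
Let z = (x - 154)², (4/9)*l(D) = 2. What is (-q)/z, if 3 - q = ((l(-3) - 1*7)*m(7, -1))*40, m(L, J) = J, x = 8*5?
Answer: 97/12996 ≈ 0.0074638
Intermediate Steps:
x = 40
l(D) = 9/2 (l(D) = (9/4)*2 = 9/2)
z = 12996 (z = (40 - 154)² = (-114)² = 12996)
q = -97 (q = 3 - (9/2 - 1*7)*(-1)*40 = 3 - (9/2 - 7)*(-1)*40 = 3 - (-5/2*(-1))*40 = 3 - 5*40/2 = 3 - 1*100 = 3 - 100 = -97)
(-q)/z = -1*(-97)/12996 = 97*(1/12996) = 97/12996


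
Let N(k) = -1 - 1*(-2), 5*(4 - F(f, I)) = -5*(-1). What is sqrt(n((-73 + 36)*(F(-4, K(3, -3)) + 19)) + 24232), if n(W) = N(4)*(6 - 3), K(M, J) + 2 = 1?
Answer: sqrt(24235) ≈ 155.68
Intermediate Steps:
K(M, J) = -1 (K(M, J) = -2 + 1 = -1)
F(f, I) = 3 (F(f, I) = 4 - (-1)*(-1) = 4 - 1/5*5 = 4 - 1 = 3)
N(k) = 1 (N(k) = -1 + 2 = 1)
n(W) = 3 (n(W) = 1*(6 - 3) = 1*3 = 3)
sqrt(n((-73 + 36)*(F(-4, K(3, -3)) + 19)) + 24232) = sqrt(3 + 24232) = sqrt(24235)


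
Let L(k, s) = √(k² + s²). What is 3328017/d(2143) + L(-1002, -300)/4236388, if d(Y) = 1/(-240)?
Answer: -798724080 + 3*√30389/2118194 ≈ -7.9872e+8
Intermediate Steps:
d(Y) = -1/240
3328017/d(2143) + L(-1002, -300)/4236388 = 3328017/(-1/240) + √((-1002)² + (-300)²)/4236388 = 3328017*(-240) + √(1004004 + 90000)*(1/4236388) = -798724080 + √1094004*(1/4236388) = -798724080 + (6*√30389)*(1/4236388) = -798724080 + 3*√30389/2118194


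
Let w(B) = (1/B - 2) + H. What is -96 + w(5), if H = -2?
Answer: -499/5 ≈ -99.800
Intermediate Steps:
w(B) = -4 + 1/B (w(B) = (1/B - 2) - 2 = (-2 + 1/B) - 2 = -4 + 1/B)
-96 + w(5) = -96 + (-4 + 1/5) = -96 + (-4 + ⅕) = -96 - 19/5 = -499/5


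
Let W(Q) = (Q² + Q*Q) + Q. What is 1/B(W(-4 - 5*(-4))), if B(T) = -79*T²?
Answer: -1/22023936 ≈ -4.5405e-8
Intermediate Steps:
W(Q) = Q + 2*Q² (W(Q) = (Q² + Q²) + Q = 2*Q² + Q = Q + 2*Q²)
1/B(W(-4 - 5*(-4))) = 1/(-79*(1 + 2*(-4 - 5*(-4)))²*(-4 - 5*(-4))²) = 1/(-79*(1 + 2*(-4 + 20))²*(-4 + 20)²) = 1/(-79*256*(1 + 2*16)²) = 1/(-79*256*(1 + 32)²) = 1/(-79*(16*33)²) = 1/(-79*528²) = 1/(-79*278784) = 1/(-22023936) = -1/22023936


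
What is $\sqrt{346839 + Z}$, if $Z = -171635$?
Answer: $2 \sqrt{43801} \approx 418.57$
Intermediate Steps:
$\sqrt{346839 + Z} = \sqrt{346839 - 171635} = \sqrt{175204} = 2 \sqrt{43801}$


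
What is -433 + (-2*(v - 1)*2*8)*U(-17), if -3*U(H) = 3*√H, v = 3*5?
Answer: -433 + 448*I*√17 ≈ -433.0 + 1847.2*I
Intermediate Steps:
v = 15
U(H) = -√H
-433 + (-2*(v - 1)*2*8)*U(-17) = -433 + (-2*(15 - 1)*2*8)*(-√(-17)) = -433 + (-28*2*8)*(-I*√17) = -433 + (-2*28*8)*(-I*√17) = -433 + (-56*8)*(-I*√17) = -433 - (-448)*I*√17 = -433 + 448*I*√17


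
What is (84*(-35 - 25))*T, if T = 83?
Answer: -418320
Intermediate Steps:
(84*(-35 - 25))*T = (84*(-35 - 25))*83 = (84*(-60))*83 = -5040*83 = -418320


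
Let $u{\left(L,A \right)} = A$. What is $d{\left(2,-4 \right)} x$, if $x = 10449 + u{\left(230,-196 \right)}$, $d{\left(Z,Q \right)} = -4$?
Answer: $-41012$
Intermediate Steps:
$x = 10253$ ($x = 10449 - 196 = 10253$)
$d{\left(2,-4 \right)} x = \left(-4\right) 10253 = -41012$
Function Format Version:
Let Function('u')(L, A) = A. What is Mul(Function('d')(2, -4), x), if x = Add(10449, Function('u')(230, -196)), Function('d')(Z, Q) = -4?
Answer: -41012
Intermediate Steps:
x = 10253 (x = Add(10449, -196) = 10253)
Mul(Function('d')(2, -4), x) = Mul(-4, 10253) = -41012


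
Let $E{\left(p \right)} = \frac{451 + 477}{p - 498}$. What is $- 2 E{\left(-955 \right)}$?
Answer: $\frac{1856}{1453} \approx 1.2774$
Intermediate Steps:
$E{\left(p \right)} = \frac{928}{-498 + p}$
$- 2 E{\left(-955 \right)} = - 2 \frac{928}{-498 - 955} = - 2 \frac{928}{-1453} = - 2 \cdot 928 \left(- \frac{1}{1453}\right) = \left(-2\right) \left(- \frac{928}{1453}\right) = \frac{1856}{1453}$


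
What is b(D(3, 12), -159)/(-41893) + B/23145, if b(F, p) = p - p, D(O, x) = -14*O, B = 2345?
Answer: 469/4629 ≈ 0.10132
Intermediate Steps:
b(F, p) = 0
b(D(3, 12), -159)/(-41893) + B/23145 = 0/(-41893) + 2345/23145 = 0*(-1/41893) + 2345*(1/23145) = 0 + 469/4629 = 469/4629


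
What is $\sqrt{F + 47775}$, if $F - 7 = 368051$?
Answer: $\sqrt{415833} \approx 644.85$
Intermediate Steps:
$F = 368058$ ($F = 7 + 368051 = 368058$)
$\sqrt{F + 47775} = \sqrt{368058 + 47775} = \sqrt{415833}$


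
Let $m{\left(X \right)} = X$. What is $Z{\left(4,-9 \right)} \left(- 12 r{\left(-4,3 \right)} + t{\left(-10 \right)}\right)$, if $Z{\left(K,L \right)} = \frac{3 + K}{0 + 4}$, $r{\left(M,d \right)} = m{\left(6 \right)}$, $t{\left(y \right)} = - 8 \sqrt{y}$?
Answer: $-126 - 14 i \sqrt{10} \approx -126.0 - 44.272 i$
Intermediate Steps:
$r{\left(M,d \right)} = 6$
$Z{\left(K,L \right)} = \frac{3}{4} + \frac{K}{4}$ ($Z{\left(K,L \right)} = \frac{3 + K}{4} = \left(3 + K\right) \frac{1}{4} = \frac{3}{4} + \frac{K}{4}$)
$Z{\left(4,-9 \right)} \left(- 12 r{\left(-4,3 \right)} + t{\left(-10 \right)}\right) = \left(\frac{3}{4} + \frac{1}{4} \cdot 4\right) \left(\left(-12\right) 6 - 8 \sqrt{-10}\right) = \left(\frac{3}{4} + 1\right) \left(-72 - 8 i \sqrt{10}\right) = \frac{7 \left(-72 - 8 i \sqrt{10}\right)}{4} = -126 - 14 i \sqrt{10}$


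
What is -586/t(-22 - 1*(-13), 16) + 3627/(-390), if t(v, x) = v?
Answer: 5023/90 ≈ 55.811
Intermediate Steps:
-586/t(-22 - 1*(-13), 16) + 3627/(-390) = -586/(-22 - 1*(-13)) + 3627/(-390) = -586/(-22 + 13) + 3627*(-1/390) = -586/(-9) - 93/10 = -586*(-1/9) - 93/10 = 586/9 - 93/10 = 5023/90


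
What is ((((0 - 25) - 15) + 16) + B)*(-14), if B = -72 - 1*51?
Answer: 2058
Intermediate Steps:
B = -123 (B = -72 - 51 = -123)
((((0 - 25) - 15) + 16) + B)*(-14) = ((((0 - 25) - 15) + 16) - 123)*(-14) = (((-25 - 15) + 16) - 123)*(-14) = ((-40 + 16) - 123)*(-14) = (-24 - 123)*(-14) = -147*(-14) = 2058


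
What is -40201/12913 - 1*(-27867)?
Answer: 359806370/12913 ≈ 27864.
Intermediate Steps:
-40201/12913 - 1*(-27867) = -40201*1/12913 + 27867 = -40201/12913 + 27867 = 359806370/12913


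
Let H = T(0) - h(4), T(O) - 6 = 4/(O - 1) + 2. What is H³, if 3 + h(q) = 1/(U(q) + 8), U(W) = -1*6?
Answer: 2197/8 ≈ 274.63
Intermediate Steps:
U(W) = -6
T(O) = 8 + 4/(-1 + O) (T(O) = 6 + (4/(O - 1) + 2) = 6 + (4/(-1 + O) + 2) = 6 + (2 + 4/(-1 + O)) = 8 + 4/(-1 + O))
h(q) = -5/2 (h(q) = -3 + 1/(-6 + 8) = -3 + 1/2 = -3 + ½ = -5/2)
H = 13/2 (H = 4*(-1 + 2*0)/(-1 + 0) - 1*(-5/2) = 4*(-1 + 0)/(-1) + 5/2 = 4*(-1)*(-1) + 5/2 = 4 + 5/2 = 13/2 ≈ 6.5000)
H³ = (13/2)³ = 2197/8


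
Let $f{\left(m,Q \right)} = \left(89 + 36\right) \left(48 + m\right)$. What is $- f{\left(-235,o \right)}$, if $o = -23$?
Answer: $23375$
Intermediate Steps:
$f{\left(m,Q \right)} = 6000 + 125 m$ ($f{\left(m,Q \right)} = 125 \left(48 + m\right) = 6000 + 125 m$)
$- f{\left(-235,o \right)} = - (6000 + 125 \left(-235\right)) = - (6000 - 29375) = \left(-1\right) \left(-23375\right) = 23375$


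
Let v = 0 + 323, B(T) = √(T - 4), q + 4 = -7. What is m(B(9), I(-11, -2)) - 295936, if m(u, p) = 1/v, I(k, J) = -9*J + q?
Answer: -95587327/323 ≈ -2.9594e+5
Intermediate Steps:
q = -11 (q = -4 - 7 = -11)
I(k, J) = -11 - 9*J (I(k, J) = -9*J - 11 = -11 - 9*J)
B(T) = √(-4 + T)
v = 323
m(u, p) = 1/323
m(B(9), I(-11, -2)) - 295936 = 1/323 - 295936 = -95587327/323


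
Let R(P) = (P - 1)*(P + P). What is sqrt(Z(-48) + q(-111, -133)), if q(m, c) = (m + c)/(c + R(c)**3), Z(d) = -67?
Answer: I*sqrt(137402113386723804377896311111)/45285514369851 ≈ 8.1853*I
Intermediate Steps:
R(P) = 2*P*(-1 + P) (R(P) = (-1 + P)*(2*P) = 2*P*(-1 + P))
q(m, c) = (c + m)/(c + 8*c**3*(-1 + c)**3) (q(m, c) = (m + c)/(c + (2*c*(-1 + c))**3) = (c + m)/(c + 8*c**3*(-1 + c)**3))
sqrt(Z(-48) + q(-111, -133)) = sqrt(-67 + (-133 - 111)/((-133)*(1 + 8*(-133)**2*(-1 - 133)**3))) = sqrt(-67 - 1/133*(-244)/(1 + 8*17689*(-134)**3)) = sqrt(-67 - 1/133*(-244)/(1 + 8*17689*(-2406104))) = sqrt(-67 - 1/133*(-244)/(1 - 340492589248)) = sqrt(-67 - 1/133*(-244)/(-340492589247)) = sqrt(-67 - 1/133*(-1/340492589247)*(-244)) = sqrt(-67 - 244/45285514369851) = sqrt(-3034129462780261/45285514369851) = I*sqrt(137402113386723804377896311111)/45285514369851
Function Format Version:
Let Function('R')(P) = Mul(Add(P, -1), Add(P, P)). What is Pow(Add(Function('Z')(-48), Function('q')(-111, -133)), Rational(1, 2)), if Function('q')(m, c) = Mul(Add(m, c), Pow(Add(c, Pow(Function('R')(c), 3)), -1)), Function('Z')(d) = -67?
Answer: Mul(Rational(1, 45285514369851), I, Pow(137402113386723804377896311111, Rational(1, 2))) ≈ Mul(8.1853, I)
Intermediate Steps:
Function('R')(P) = Mul(2, P, Add(-1, P)) (Function('R')(P) = Mul(Add(-1, P), Mul(2, P)) = Mul(2, P, Add(-1, P)))
Function('q')(m, c) = Mul(Pow(Add(c, Mul(8, Pow(c, 3), Pow(Add(-1, c), 3))), -1), Add(c, m)) (Function('q')(m, c) = Mul(Add(m, c), Pow(Add(c, Pow(Mul(2, c, Add(-1, c)), 3)), -1)) = Mul(Add(c, m), Pow(Add(c, Mul(8, Pow(c, 3), Pow(Add(-1, c), 3))), -1)) = Mul(Pow(Add(c, Mul(8, Pow(c, 3), Pow(Add(-1, c), 3))), -1), Add(c, m)))
Pow(Add(Function('Z')(-48), Function('q')(-111, -133)), Rational(1, 2)) = Pow(Add(-67, Mul(Pow(-133, -1), Pow(Add(1, Mul(8, Pow(-133, 2), Pow(Add(-1, -133), 3))), -1), Add(-133, -111))), Rational(1, 2)) = Pow(Add(-67, Mul(Rational(-1, 133), Pow(Add(1, Mul(8, 17689, Pow(-134, 3))), -1), -244)), Rational(1, 2)) = Pow(Add(-67, Mul(Rational(-1, 133), Pow(Add(1, Mul(8, 17689, -2406104)), -1), -244)), Rational(1, 2)) = Pow(Add(-67, Mul(Rational(-1, 133), Pow(Add(1, -340492589248), -1), -244)), Rational(1, 2)) = Pow(Add(-67, Mul(Rational(-1, 133), Pow(-340492589247, -1), -244)), Rational(1, 2)) = Pow(Add(-67, Mul(Rational(-1, 133), Rational(-1, 340492589247), -244)), Rational(1, 2)) = Pow(Add(-67, Rational(-244, 45285514369851)), Rational(1, 2)) = Pow(Rational(-3034129462780261, 45285514369851), Rational(1, 2)) = Mul(Rational(1, 45285514369851), I, Pow(137402113386723804377896311111, Rational(1, 2)))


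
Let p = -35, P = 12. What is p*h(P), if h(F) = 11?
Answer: -385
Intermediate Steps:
p*h(P) = -35*11 = -385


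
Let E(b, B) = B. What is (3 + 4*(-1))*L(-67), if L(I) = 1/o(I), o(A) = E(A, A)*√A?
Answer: -I*√67/4489 ≈ -0.0018234*I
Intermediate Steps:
o(A) = A^(3/2) (o(A) = A*√A = A^(3/2))
L(I) = I^(-3/2) (L(I) = 1/(I^(3/2)) = I^(-3/2))
(3 + 4*(-1))*L(-67) = (3 + 4*(-1))/(-67)^(3/2) = (3 - 4)*(I*√67/4489) = -I*√67/4489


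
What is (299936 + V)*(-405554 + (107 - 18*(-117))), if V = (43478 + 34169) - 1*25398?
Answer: -142050650085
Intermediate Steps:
V = 52249 (V = 77647 - 25398 = 52249)
(299936 + V)*(-405554 + (107 - 18*(-117))) = (299936 + 52249)*(-405554 + (107 - 18*(-117))) = 352185*(-405554 + (107 + 2106)) = 352185*(-405554 + 2213) = 352185*(-403341) = -142050650085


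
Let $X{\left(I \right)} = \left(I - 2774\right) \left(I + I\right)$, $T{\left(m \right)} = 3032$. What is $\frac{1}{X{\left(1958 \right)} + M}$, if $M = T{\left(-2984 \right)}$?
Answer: $- \frac{1}{3192424} \approx -3.1324 \cdot 10^{-7}$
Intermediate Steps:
$X{\left(I \right)} = 2 I \left(-2774 + I\right)$ ($X{\left(I \right)} = \left(-2774 + I\right) 2 I = 2 I \left(-2774 + I\right)$)
$M = 3032$
$\frac{1}{X{\left(1958 \right)} + M} = \frac{1}{2 \cdot 1958 \left(-2774 + 1958\right) + 3032} = \frac{1}{2 \cdot 1958 \left(-816\right) + 3032} = \frac{1}{-3195456 + 3032} = \frac{1}{-3192424} = - \frac{1}{3192424}$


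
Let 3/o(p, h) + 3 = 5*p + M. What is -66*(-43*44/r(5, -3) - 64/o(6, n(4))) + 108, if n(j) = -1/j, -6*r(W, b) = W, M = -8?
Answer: -614932/5 ≈ -1.2299e+5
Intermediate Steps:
r(W, b) = -W/6
o(p, h) = 3/(-11 + 5*p) (o(p, h) = 3/(-3 + (5*p - 8)) = 3/(-3 + (-8 + 5*p)) = 3/(-11 + 5*p))
-66*(-43*44/r(5, -3) - 64/o(6, n(4))) + 108 = -66*(-43/(-⅙*5/44) - 64/(3/(-11 + 5*6))) + 108 = -66*(-43/((-⅚*1/44)) - 64/(3/(-11 + 30))) + 108 = -66*(-43/(-5/264) - 64/(3/19)) + 108 = -66*(-43*(-264/5) - 64/(3*(1/19))) + 108 = -66*(11352/5 - 64/3/19) + 108 = -66*(11352/5 - 64*19/3) + 108 = -66*(11352/5 - 1216/3) + 108 = -66*27976/15 + 108 = -615472/5 + 108 = -614932/5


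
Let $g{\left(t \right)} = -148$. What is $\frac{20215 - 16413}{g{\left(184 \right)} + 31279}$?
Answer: $\frac{3802}{31131} \approx 0.12213$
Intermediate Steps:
$\frac{20215 - 16413}{g{\left(184 \right)} + 31279} = \frac{20215 - 16413}{-148 + 31279} = \frac{3802}{31131}$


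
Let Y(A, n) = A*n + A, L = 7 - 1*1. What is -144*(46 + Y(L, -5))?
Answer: -3168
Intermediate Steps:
L = 6 (L = 7 - 1 = 6)
Y(A, n) = A + A*n
-144*(46 + Y(L, -5)) = -144*(46 + 6*(1 - 5)) = -144*(46 + 6*(-4)) = -144*(46 - 24) = -144*22 = -3168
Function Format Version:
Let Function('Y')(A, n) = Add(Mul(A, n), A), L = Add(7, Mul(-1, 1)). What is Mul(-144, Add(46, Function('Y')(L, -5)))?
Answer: -3168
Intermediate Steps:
L = 6 (L = Add(7, -1) = 6)
Function('Y')(A, n) = Add(A, Mul(A, n))
Mul(-144, Add(46, Function('Y')(L, -5))) = Mul(-144, Add(46, Mul(6, Add(1, -5)))) = Mul(-144, Add(46, Mul(6, -4))) = Mul(-144, Add(46, -24)) = Mul(-144, 22) = -3168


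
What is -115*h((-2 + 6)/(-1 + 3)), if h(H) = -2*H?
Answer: 460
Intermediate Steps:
-115*h((-2 + 6)/(-1 + 3)) = -(-230)*(-2 + 6)/(-1 + 3) = -(-230)*4/2 = -(-230)*4*(1/2) = -(-230)*2 = -115*(-4) = 460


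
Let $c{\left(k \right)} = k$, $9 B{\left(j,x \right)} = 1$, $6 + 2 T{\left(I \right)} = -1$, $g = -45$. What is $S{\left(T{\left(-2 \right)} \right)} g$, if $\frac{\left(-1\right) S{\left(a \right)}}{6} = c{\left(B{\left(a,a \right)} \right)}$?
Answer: $30$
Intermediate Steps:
$T{\left(I \right)} = - \frac{7}{2}$ ($T{\left(I \right)} = -3 + \frac{1}{2} \left(-1\right) = -3 - \frac{1}{2} = - \frac{7}{2}$)
$B{\left(j,x \right)} = \frac{1}{9}$ ($B{\left(j,x \right)} = \frac{1}{9} \cdot 1 = \frac{1}{9}$)
$S{\left(a \right)} = - \frac{2}{3}$ ($S{\left(a \right)} = \left(-6\right) \frac{1}{9} = - \frac{2}{3}$)
$S{\left(T{\left(-2 \right)} \right)} g = \left(- \frac{2}{3}\right) \left(-45\right) = 30$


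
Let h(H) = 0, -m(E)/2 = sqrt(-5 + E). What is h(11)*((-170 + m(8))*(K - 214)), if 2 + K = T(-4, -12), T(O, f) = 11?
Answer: 0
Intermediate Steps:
K = 9 (K = -2 + 11 = 9)
m(E) = -2*sqrt(-5 + E)
h(11)*((-170 + m(8))*(K - 214)) = 0*((-170 - 2*sqrt(-5 + 8))*(9 - 214)) = 0*((-170 - 2*sqrt(3))*(-205)) = 0*(34850 + 410*sqrt(3)) = 0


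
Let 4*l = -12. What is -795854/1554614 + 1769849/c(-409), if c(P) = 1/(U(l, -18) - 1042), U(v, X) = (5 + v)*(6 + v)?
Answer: -1425241793640075/777307 ≈ -1.8336e+9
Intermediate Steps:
l = -3 (l = (1/4)*(-12) = -3)
c(P) = -1/1036 (c(P) = 1/((30 + (-3)**2 + 11*(-3)) - 1042) = 1/((30 + 9 - 33) - 1042) = 1/(6 - 1042) = 1/(-1036) = -1/1036)
-795854/1554614 + 1769849/c(-409) = -795854/1554614 + 1769849/(-1/1036) = -795854*1/1554614 + 1769849*(-1036) = -397927/777307 - 1833563564 = -1425241793640075/777307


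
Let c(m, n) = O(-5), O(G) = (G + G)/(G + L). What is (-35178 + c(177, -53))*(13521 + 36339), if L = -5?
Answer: -1753925220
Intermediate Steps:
O(G) = 2*G/(-5 + G) (O(G) = (G + G)/(G - 5) = (2*G)/(-5 + G) = 2*G/(-5 + G))
c(m, n) = 1 (c(m, n) = 2*(-5)/(-5 - 5) = 2*(-5)/(-10) = 2*(-5)*(-⅒) = 1)
(-35178 + c(177, -53))*(13521 + 36339) = (-35178 + 1)*(13521 + 36339) = -35177*49860 = -1753925220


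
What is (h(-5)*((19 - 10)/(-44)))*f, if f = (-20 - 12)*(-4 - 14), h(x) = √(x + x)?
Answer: -1296*I*√10/11 ≈ -372.57*I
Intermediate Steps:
h(x) = √2*√x (h(x) = √(2*x) = √2*√x)
f = 576 (f = -32*(-18) = 576)
(h(-5)*((19 - 10)/(-44)))*f = ((√2*√(-5))*((19 - 10)/(-44)))*576 = ((√2*(I*√5))*(9*(-1/44)))*576 = ((I*√10)*(-9/44))*576 = -9*I*√10/44*576 = -1296*I*√10/11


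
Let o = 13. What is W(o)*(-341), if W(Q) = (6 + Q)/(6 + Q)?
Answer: -341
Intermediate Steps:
W(Q) = 1
W(o)*(-341) = 1*(-341) = -341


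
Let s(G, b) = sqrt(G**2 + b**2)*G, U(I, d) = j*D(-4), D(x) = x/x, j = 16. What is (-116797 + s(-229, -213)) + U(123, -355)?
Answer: -116781 - 229*sqrt(97810) ≈ -1.8840e+5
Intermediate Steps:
D(x) = 1
U(I, d) = 16 (U(I, d) = 16*1 = 16)
s(G, b) = G*sqrt(G**2 + b**2)
(-116797 + s(-229, -213)) + U(123, -355) = (-116797 - 229*sqrt((-229)**2 + (-213)**2)) + 16 = (-116797 - 229*sqrt(52441 + 45369)) + 16 = (-116797 - 229*sqrt(97810)) + 16 = -116781 - 229*sqrt(97810)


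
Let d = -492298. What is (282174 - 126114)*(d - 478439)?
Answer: -151493216220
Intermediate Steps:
(282174 - 126114)*(d - 478439) = (282174 - 126114)*(-492298 - 478439) = 156060*(-970737) = -151493216220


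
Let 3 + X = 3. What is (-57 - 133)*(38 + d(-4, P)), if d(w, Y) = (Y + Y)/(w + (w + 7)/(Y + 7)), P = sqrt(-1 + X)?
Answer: -4626880/641 + 68020*I/641 ≈ -7218.2 + 106.12*I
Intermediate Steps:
X = 0 (X = -3 + 3 = 0)
P = I (P = sqrt(-1 + 0) = sqrt(-1) = I ≈ 1.0*I)
d(w, Y) = 2*Y/(w + (7 + w)/(7 + Y)) (d(w, Y) = (2*Y)/(w + (7 + w)/(7 + Y)) = 2*Y/(w + (7 + w)/(7 + Y)))
(-57 - 133)*(38 + d(-4, P)) = (-57 - 133)*(38 + 2*I*(7 + I)/(7 + 8*(-4) + I*(-4))) = -190*(38 + 2*I*(7 + I)/(7 - 32 - 4*I)) = -190*(38 + 2*I*(7 + I)/(-25 - 4*I)) = -190*(38 + 2*I*((-25 + 4*I)/641)*(7 + I)) = -190*(38 + 2*I*(-25 + 4*I)*(7 + I)/641) = -7220 - 380*I*(-25 + 4*I)*(7 + I)/641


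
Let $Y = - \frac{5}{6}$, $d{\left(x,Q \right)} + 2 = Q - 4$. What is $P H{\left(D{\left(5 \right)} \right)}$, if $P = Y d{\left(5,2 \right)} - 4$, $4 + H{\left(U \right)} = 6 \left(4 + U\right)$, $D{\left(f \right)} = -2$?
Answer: $- \frac{16}{3} \approx -5.3333$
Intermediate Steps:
$d{\left(x,Q \right)} = -6 + Q$ ($d{\left(x,Q \right)} = -2 + \left(Q - 4\right) = -2 + \left(-4 + Q\right) = -6 + Q$)
$H{\left(U \right)} = 20 + 6 U$ ($H{\left(U \right)} = -4 + 6 \left(4 + U\right) = -4 + \left(24 + 6 U\right) = 20 + 6 U$)
$Y = - \frac{5}{6}$ ($Y = \left(-5\right) \frac{1}{6} = - \frac{5}{6} \approx -0.83333$)
$P = - \frac{2}{3}$ ($P = - \frac{5 \left(-6 + 2\right)}{6} - 4 = \left(- \frac{5}{6}\right) \left(-4\right) - 4 = \frac{10}{3} - 4 = - \frac{2}{3} \approx -0.66667$)
$P H{\left(D{\left(5 \right)} \right)} = - \frac{2 \left(20 + 6 \left(-2\right)\right)}{3} = - \frac{2 \left(20 - 12\right)}{3} = \left(- \frac{2}{3}\right) 8 = - \frac{16}{3}$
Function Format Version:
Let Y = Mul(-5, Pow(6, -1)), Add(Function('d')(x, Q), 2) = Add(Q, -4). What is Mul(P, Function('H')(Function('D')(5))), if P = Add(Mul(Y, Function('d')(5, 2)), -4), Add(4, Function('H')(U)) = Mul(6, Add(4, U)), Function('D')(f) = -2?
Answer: Rational(-16, 3) ≈ -5.3333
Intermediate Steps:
Function('d')(x, Q) = Add(-6, Q) (Function('d')(x, Q) = Add(-2, Add(Q, -4)) = Add(-2, Add(-4, Q)) = Add(-6, Q))
Function('H')(U) = Add(20, Mul(6, U)) (Function('H')(U) = Add(-4, Mul(6, Add(4, U))) = Add(-4, Add(24, Mul(6, U))) = Add(20, Mul(6, U)))
Y = Rational(-5, 6) (Y = Mul(-5, Rational(1, 6)) = Rational(-5, 6) ≈ -0.83333)
P = Rational(-2, 3) (P = Add(Mul(Rational(-5, 6), Add(-6, 2)), -4) = Add(Mul(Rational(-5, 6), -4), -4) = Add(Rational(10, 3), -4) = Rational(-2, 3) ≈ -0.66667)
Mul(P, Function('H')(Function('D')(5))) = Mul(Rational(-2, 3), Add(20, Mul(6, -2))) = Mul(Rational(-2, 3), Add(20, -12)) = Mul(Rational(-2, 3), 8) = Rational(-16, 3)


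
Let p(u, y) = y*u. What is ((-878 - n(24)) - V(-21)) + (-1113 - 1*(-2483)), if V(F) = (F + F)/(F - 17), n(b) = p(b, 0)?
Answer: 9327/19 ≈ 490.89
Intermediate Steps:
p(u, y) = u*y
n(b) = 0 (n(b) = b*0 = 0)
V(F) = 2*F/(-17 + F) (V(F) = (2*F)/(-17 + F) = 2*F/(-17 + F))
((-878 - n(24)) - V(-21)) + (-1113 - 1*(-2483)) = ((-878 - 1*0) - 2*(-21)/(-17 - 21)) + (-1113 - 1*(-2483)) = ((-878 + 0) - 2*(-21)/(-38)) + (-1113 + 2483) = (-878 - 2*(-21)*(-1)/38) + 1370 = (-878 - 1*21/19) + 1370 = (-878 - 21/19) + 1370 = -16703/19 + 1370 = 9327/19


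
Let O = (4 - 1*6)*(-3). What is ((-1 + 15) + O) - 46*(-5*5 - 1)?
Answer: 1216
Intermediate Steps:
O = 6 (O = (4 - 6)*(-3) = -2*(-3) = 6)
((-1 + 15) + O) - 46*(-5*5 - 1) = ((-1 + 15) + 6) - 46*(-5*5 - 1) = (14 + 6) - 46*(-25 - 1) = 20 - 46*(-26) = 20 + 1196 = 1216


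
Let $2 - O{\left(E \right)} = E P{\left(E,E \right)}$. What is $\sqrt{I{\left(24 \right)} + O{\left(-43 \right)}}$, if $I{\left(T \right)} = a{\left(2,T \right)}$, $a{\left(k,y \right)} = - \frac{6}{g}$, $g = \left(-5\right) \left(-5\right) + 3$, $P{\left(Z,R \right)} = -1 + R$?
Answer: $\frac{i \sqrt{370482}}{14} \approx 43.477 i$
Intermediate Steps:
$g = 28$ ($g = 25 + 3 = 28$)
$O{\left(E \right)} = 2 - E \left(-1 + E\right)$
$a{\left(k,y \right)} = - \frac{3}{14}$ ($a{\left(k,y \right)} = - \frac{6}{28} = \left(-6\right) \frac{1}{28} = - \frac{3}{14}$)
$I{\left(T \right)} = - \frac{3}{14}$
$\sqrt{I{\left(24 \right)} + O{\left(-43 \right)}} = \sqrt{- \frac{3}{14} + \left(2 - - 43 \left(-1 - 43\right)\right)} = \sqrt{- \frac{3}{14} + \left(2 - \left(-43\right) \left(-44\right)\right)} = \sqrt{- \frac{3}{14} + \left(2 - 1892\right)} = \sqrt{- \frac{3}{14} - 1890} = \sqrt{- \frac{26463}{14}} = \frac{i \sqrt{370482}}{14}$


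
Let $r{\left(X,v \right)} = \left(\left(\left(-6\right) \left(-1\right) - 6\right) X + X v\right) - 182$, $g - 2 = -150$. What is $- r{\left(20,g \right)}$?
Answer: $3142$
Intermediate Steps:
$g = -148$ ($g = 2 - 150 = -148$)
$r{\left(X,v \right)} = -182 + X v$ ($r{\left(X,v \right)} = \left(\left(6 - 6\right) X + X v\right) - 182 = \left(0 X + X v\right) - 182 = \left(0 + X v\right) - 182 = X v - 182 = -182 + X v$)
$- r{\left(20,g \right)} = - (-182 + 20 \left(-148\right)) = - (-182 - 2960) = \left(-1\right) \left(-3142\right) = 3142$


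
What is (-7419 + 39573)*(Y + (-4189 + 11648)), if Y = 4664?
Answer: 389802942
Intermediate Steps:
(-7419 + 39573)*(Y + (-4189 + 11648)) = (-7419 + 39573)*(4664 + (-4189 + 11648)) = 32154*(4664 + 7459) = 32154*12123 = 389802942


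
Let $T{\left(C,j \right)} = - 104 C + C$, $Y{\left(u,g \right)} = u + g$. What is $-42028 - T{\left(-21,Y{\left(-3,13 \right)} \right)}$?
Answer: $-44191$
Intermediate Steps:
$Y{\left(u,g \right)} = g + u$
$T{\left(C,j \right)} = - 103 C$
$-42028 - T{\left(-21,Y{\left(-3,13 \right)} \right)} = -42028 - \left(-103\right) \left(-21\right) = -42028 - 2163 = -44191$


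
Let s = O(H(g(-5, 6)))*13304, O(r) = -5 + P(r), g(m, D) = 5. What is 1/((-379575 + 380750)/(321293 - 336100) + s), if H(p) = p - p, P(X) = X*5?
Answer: -14807/984962815 ≈ -1.5033e-5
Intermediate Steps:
P(X) = 5*X
H(p) = 0
O(r) = -5 + 5*r
s = -66520 (s = (-5 + 5*0)*13304 = (-5 + 0)*13304 = -5*13304 = -66520)
1/((-379575 + 380750)/(321293 - 336100) + s) = 1/((-379575 + 380750)/(321293 - 336100) - 66520) = 1/(1175/(-14807) - 66520) = 1/(1175*(-1/14807) - 66520) = 1/(-1175/14807 - 66520) = 1/(-984962815/14807) = -14807/984962815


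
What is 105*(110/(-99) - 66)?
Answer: -21140/3 ≈ -7046.7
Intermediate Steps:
105*(110/(-99) - 66) = 105*(110*(-1/99) - 66) = 105*(-10/9 - 66) = 105*(-604/9) = -21140/3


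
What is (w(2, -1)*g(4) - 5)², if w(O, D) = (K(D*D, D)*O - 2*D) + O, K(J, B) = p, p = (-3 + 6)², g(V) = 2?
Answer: 1521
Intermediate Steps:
p = 9 (p = 3² = 9)
K(J, B) = 9
w(O, D) = -2*D + 10*O (w(O, D) = (9*O - 2*D) + O = (-2*D + 9*O) + O = -2*D + 10*O)
(w(2, -1)*g(4) - 5)² = ((-2*(-1) + 10*2)*2 - 5)² = ((2 + 20)*2 - 5)² = (22*2 - 5)² = (44 - 5)² = 39² = 1521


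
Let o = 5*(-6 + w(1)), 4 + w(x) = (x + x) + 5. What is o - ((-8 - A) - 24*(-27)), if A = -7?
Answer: -662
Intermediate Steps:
w(x) = 1 + 2*x (w(x) = -4 + ((x + x) + 5) = -4 + (2*x + 5) = -4 + (5 + 2*x) = 1 + 2*x)
o = -15 (o = 5*(-6 + (1 + 2*1)) = 5*(-6 + (1 + 2)) = 5*(-6 + 3) = 5*(-3) = -15)
o - ((-8 - A) - 24*(-27)) = -15 - ((-8 - 1*(-7)) - 24*(-27)) = -15 - ((-8 + 7) + 648) = -15 - (-1 + 648) = -15 - 1*647 = -15 - 647 = -662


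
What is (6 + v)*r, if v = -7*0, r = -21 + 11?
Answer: -60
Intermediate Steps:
r = -10
v = 0
(6 + v)*r = (6 + 0)*(-10) = 6*(-10) = -60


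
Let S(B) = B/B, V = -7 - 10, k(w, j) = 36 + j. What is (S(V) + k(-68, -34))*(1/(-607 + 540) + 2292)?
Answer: 460689/67 ≈ 6876.0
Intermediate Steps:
V = -17
S(B) = 1
(S(V) + k(-68, -34))*(1/(-607 + 540) + 2292) = (1 + (36 - 34))*(1/(-607 + 540) + 2292) = (1 + 2)*(1/(-67) + 2292) = 3*(-1/67 + 2292) = 3*(153563/67) = 460689/67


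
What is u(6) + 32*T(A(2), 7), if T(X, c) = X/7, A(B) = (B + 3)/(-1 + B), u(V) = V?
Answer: 202/7 ≈ 28.857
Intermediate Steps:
A(B) = (3 + B)/(-1 + B)
T(X, c) = X/7 (T(X, c) = X*(1/7) = X/7)
u(6) + 32*T(A(2), 7) = 6 + 32*(((3 + 2)/(-1 + 2))/7) = 6 + 32*((5/1)/7) = 6 + 32*((1*5)/7) = 6 + 32*((1/7)*5) = 6 + 32*(5/7) = 6 + 160/7 = 202/7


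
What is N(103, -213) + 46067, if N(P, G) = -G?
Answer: 46280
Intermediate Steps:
N(103, -213) + 46067 = -1*(-213) + 46067 = 213 + 46067 = 46280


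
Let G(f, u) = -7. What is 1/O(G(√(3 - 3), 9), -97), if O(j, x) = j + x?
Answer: -1/104 ≈ -0.0096154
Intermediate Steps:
1/O(G(√(3 - 3), 9), -97) = 1/(-7 - 97) = 1/(-104) = -1/104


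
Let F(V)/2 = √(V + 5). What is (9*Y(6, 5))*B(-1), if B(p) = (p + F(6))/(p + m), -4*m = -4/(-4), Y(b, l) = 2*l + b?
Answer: 576/5 - 1152*√11/5 ≈ -648.95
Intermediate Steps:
Y(b, l) = b + 2*l
F(V) = 2*√(5 + V) (F(V) = 2*√(V + 5) = 2*√(5 + V))
m = -¼ (m = -(-1)/(-4) = -(-1)*(-1)/4 = -¼*1 = -¼ ≈ -0.25000)
B(p) = (p + 2*√11)/(-¼ + p) (B(p) = (p + 2*√(5 + 6))/(p - ¼) = (p + 2*√11)/(-¼ + p))
(9*Y(6, 5))*B(-1) = (9*(6 + 2*5))*(4*(-1 + 2*√11)/(-1 + 4*(-1))) = (9*(6 + 10))*(4*(-1 + 2*√11)/(-1 - 4)) = (9*16)*(4*(-1 + 2*√11)/(-5)) = 144*(4*(-⅕)*(-1 + 2*√11)) = 144*(⅘ - 8*√11/5) = 576/5 - 1152*√11/5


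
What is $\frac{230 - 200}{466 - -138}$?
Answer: $\frac{15}{302} \approx 0.049669$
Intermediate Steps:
$\frac{230 - 200}{466 - -138} = \frac{30}{466 + \left(-66 + 204\right)} = \frac{30}{466 + 138} = \frac{30}{604} = 30 \cdot \frac{1}{604} = \frac{15}{302}$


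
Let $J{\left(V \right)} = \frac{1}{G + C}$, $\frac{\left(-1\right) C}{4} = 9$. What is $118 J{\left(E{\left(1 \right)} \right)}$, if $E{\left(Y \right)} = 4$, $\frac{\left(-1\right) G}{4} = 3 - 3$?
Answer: $- \frac{59}{18} \approx -3.2778$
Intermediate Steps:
$C = -36$ ($C = \left(-4\right) 9 = -36$)
$G = 0$ ($G = - 4 \left(3 - 3\right) = \left(-4\right) 0 = 0$)
$J{\left(V \right)} = - \frac{1}{36}$ ($J{\left(V \right)} = \frac{1}{0 - 36} = \frac{1}{-36} = - \frac{1}{36}$)
$118 J{\left(E{\left(1 \right)} \right)} = 118 \left(- \frac{1}{36}\right) = - \frac{59}{18}$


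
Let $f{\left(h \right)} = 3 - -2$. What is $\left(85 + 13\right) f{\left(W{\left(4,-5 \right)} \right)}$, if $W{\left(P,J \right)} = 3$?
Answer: $490$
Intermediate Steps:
$f{\left(h \right)} = 5$ ($f{\left(h \right)} = 3 + 2 = 5$)
$\left(85 + 13\right) f{\left(W{\left(4,-5 \right)} \right)} = \left(85 + 13\right) 5 = 98 \cdot 5 = 490$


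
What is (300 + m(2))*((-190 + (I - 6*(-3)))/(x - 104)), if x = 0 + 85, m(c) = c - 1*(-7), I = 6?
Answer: 51294/19 ≈ 2699.7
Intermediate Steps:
m(c) = 7 + c (m(c) = c + 7 = 7 + c)
x = 85
(300 + m(2))*((-190 + (I - 6*(-3)))/(x - 104)) = (300 + (7 + 2))*((-190 + (6 - 6*(-3)))/(85 - 104)) = (300 + 9)*((-190 + (6 + 18))/(-19)) = 309*((-190 + 24)*(-1/19)) = 309*(-166*(-1/19)) = 309*(166/19) = 51294/19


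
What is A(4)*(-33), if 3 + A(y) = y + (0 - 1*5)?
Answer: 132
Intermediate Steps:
A(y) = -8 + y (A(y) = -3 + (y + (0 - 1*5)) = -3 + (y + (0 - 5)) = -3 + (y - 5) = -3 + (-5 + y) = -8 + y)
A(4)*(-33) = (-8 + 4)*(-33) = -4*(-33) = 132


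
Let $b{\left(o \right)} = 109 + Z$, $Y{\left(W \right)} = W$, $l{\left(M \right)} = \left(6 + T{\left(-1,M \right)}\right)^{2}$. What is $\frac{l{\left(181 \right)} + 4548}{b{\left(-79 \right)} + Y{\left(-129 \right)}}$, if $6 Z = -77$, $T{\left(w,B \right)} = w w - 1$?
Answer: $- \frac{27504}{197} \approx -139.61$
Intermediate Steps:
$T{\left(w,B \right)} = -1 + w^{2}$ ($T{\left(w,B \right)} = w^{2} - 1 = -1 + w^{2}$)
$Z = - \frac{77}{6}$ ($Z = \frac{1}{6} \left(-77\right) = - \frac{77}{6} \approx -12.833$)
$l{\left(M \right)} = 36$ ($l{\left(M \right)} = \left(6 - \left(1 - \left(-1\right)^{2}\right)\right)^{2} = \left(6 + \left(-1 + 1\right)\right)^{2} = \left(6 + 0\right)^{2} = 6^{2} = 36$)
$b{\left(o \right)} = \frac{577}{6}$ ($b{\left(o \right)} = 109 - \frac{77}{6} = \frac{577}{6}$)
$\frac{l{\left(181 \right)} + 4548}{b{\left(-79 \right)} + Y{\left(-129 \right)}} = \frac{36 + 4548}{\frac{577}{6} - 129} = \frac{4584}{- \frac{197}{6}} = 4584 \left(- \frac{6}{197}\right) = - \frac{27504}{197}$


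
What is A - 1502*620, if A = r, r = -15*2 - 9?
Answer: -931279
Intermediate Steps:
r = -39 (r = -30 - 9 = -39)
A = -39
A - 1502*620 = -39 - 1502*620 = -39 - 931240 = -931279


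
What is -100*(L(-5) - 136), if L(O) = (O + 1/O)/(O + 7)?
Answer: 13860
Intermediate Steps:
L(O) = (O + 1/O)/(7 + O)
-100*(L(-5) - 136) = -100*((1 + (-5)**2)/((-5)*(7 - 5)) - 136) = -100*(-1/5*(1 + 25)/2 - 136) = -100*(-1/5*1/2*26 - 136) = -100*(-13/5 - 136) = -100*(-693/5) = 13860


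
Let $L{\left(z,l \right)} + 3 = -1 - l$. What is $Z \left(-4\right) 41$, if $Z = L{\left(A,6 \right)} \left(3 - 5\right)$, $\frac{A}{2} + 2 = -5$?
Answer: $-3280$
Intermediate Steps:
$A = -14$ ($A = -4 + 2 \left(-5\right) = -4 - 10 = -14$)
$L{\left(z,l \right)} = -4 - l$ ($L{\left(z,l \right)} = -3 - \left(1 + l\right) = -4 - l$)
$Z = 20$ ($Z = \left(-4 - 6\right) \left(3 - 5\right) = \left(-4 - 6\right) \left(-2\right) = \left(-10\right) \left(-2\right) = 20$)
$Z \left(-4\right) 41 = 20 \left(-4\right) 41 = \left(-80\right) 41 = -3280$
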